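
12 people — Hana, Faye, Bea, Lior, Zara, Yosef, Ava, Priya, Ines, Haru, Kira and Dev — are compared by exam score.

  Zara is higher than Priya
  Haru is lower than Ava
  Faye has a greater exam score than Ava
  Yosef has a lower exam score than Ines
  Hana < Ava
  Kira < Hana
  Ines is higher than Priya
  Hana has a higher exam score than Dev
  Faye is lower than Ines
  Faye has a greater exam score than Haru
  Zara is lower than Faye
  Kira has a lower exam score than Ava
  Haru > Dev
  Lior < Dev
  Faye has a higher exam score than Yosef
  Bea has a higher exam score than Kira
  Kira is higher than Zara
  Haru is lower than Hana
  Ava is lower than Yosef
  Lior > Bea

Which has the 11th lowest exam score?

Chaining the given pairs: Priya < Zara < Kira < Bea < Lior < Dev < Haru < Hana < Ava < Yosef < Faye < Ines.
The 11th smallest is Faye.

Faye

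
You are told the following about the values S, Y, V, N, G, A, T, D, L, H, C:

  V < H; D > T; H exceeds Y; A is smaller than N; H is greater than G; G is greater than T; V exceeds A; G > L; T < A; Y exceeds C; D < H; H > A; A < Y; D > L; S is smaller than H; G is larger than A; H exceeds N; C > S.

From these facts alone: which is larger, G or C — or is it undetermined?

Following every chain through C: above C we get Y, H; below C we get S.
G is not reached, and no chain runs the other way from G to C.
So the given relations leave the order of C and G undetermined.

undetermined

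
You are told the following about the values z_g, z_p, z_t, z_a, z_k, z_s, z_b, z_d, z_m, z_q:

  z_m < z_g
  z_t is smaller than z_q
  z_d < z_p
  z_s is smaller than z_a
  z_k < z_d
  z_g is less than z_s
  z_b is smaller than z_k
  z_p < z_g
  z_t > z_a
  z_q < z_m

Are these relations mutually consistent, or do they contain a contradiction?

inconsistent

Chaining the given relations yields z_g < z_s < z_a < z_t < z_q < z_m, so z_g < z_m. But one relation states z_m < z_g. These cannot both hold.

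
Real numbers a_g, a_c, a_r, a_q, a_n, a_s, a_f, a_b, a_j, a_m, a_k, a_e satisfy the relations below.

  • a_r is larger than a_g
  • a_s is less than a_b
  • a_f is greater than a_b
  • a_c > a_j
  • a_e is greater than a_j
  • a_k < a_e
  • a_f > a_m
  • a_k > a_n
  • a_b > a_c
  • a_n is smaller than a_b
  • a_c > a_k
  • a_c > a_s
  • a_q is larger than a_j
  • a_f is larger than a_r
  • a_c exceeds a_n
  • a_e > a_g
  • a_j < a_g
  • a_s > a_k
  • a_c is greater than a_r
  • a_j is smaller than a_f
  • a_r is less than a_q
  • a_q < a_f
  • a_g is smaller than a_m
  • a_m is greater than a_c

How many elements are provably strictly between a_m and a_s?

1

The relations place a_s below a_m. An element lies strictly between them when it is forced above a_s and also forced below a_m.
Above a_s: {a_c, a_b, a_f}. Below a_m: {a_j, a_g, a_n, a_r, a_k, a_c}.
Intersection: {a_c} — 1.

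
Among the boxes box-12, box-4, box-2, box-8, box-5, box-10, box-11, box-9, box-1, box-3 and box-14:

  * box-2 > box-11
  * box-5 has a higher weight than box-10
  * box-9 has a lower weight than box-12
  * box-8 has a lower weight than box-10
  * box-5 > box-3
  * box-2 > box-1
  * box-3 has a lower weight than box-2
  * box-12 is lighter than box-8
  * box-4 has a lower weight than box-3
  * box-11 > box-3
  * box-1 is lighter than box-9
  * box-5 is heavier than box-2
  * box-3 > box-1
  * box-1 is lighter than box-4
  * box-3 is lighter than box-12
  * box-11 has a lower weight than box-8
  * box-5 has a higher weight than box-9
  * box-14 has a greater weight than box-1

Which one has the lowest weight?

box-1

box-9 is not least since box-1 < box-9; box-4 is not least since box-1 < box-4; box-3 is not least since box-1 < box-3; box-11 is not least since box-3 < box-11; box-2 is not least since box-11 < box-2; box-14 is not least since box-1 < box-14; box-12 is not least since box-3 < box-12; box-8 is not least since box-11 < box-8; box-10 is not least since box-8 < box-10; box-5 is not least since box-10 < box-5.
Only box-1 has nothing below it, so box-1 is the lowest weight.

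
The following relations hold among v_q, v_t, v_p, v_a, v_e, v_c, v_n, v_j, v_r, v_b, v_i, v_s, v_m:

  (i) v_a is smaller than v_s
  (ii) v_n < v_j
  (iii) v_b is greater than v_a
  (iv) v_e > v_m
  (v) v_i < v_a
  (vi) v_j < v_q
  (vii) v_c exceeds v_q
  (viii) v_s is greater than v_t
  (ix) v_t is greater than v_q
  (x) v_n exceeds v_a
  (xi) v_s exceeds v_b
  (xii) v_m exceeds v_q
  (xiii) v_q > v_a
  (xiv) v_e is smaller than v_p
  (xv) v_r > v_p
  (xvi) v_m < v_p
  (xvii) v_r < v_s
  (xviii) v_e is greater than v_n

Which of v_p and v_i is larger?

Link the given pairs in sequence: v_i < v_a; v_a < v_n; v_n < v_j; v_j < v_q; v_q < v_m; v_m < v_e; v_e < v_p.
Chaining these gives v_i < v_a < v_n < v_j < v_q < v_m < v_e < v_p.
So v_i < v_p; v_p is the larger of the two.

v_p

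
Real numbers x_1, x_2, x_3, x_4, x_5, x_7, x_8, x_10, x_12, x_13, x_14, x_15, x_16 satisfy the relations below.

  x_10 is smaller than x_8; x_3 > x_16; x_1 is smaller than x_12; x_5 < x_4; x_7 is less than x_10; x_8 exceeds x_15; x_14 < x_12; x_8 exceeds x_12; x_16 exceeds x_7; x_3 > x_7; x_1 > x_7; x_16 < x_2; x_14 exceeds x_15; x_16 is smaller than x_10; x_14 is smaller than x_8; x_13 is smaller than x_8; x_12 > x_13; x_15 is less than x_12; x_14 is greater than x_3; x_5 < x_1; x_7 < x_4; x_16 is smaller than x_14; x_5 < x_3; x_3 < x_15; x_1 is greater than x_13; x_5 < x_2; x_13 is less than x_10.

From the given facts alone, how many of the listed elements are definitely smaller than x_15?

The elements the relations force below x_15 are x_7, x_5, x_16, x_3 — no chain reaches any other.
That is 4.

4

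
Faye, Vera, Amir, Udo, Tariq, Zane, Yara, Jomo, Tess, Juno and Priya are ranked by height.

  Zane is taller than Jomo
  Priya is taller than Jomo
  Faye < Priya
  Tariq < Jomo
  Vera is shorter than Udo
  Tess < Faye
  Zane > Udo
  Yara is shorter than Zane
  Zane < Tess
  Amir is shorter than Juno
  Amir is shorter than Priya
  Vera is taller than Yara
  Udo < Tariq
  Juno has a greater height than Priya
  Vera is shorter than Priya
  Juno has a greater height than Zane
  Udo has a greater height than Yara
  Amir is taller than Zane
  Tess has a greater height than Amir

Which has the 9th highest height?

The consecutive relations fix a unique order: Yara < Vera < Udo < Tariq < Jomo < Zane < Amir < Tess < Faye < Priya < Juno.
The 9th largest is Udo.

Udo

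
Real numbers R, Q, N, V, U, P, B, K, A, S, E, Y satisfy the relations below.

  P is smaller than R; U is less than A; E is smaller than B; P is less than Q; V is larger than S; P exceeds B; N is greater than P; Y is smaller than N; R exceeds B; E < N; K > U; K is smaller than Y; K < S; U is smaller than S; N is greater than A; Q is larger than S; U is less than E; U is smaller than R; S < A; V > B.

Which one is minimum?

U

K is not least since U < K; Y is not least since K < Y; S is not least since K < S; A is not least since S < A; E is not least since U < E; B is not least since E < B; V is not least since S < V; P is not least since B < P; N is not least since A < N; Q is not least since S < Q; R is not least since U < R.
Only U has nothing below it, so U is the minimum.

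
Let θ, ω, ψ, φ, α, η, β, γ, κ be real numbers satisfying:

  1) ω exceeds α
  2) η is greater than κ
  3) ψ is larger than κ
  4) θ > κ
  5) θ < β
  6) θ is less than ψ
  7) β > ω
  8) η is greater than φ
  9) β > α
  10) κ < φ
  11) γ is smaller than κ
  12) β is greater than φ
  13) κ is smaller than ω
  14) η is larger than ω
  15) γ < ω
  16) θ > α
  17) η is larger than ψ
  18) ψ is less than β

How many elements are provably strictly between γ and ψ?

2

The relations place γ below ψ. An element lies strictly between them when it is forced above γ and also forced below ψ.
Above γ: {κ, θ, φ, ω, η, β}. Below ψ: {κ, α, θ}.
Intersection: {κ, θ} — 2.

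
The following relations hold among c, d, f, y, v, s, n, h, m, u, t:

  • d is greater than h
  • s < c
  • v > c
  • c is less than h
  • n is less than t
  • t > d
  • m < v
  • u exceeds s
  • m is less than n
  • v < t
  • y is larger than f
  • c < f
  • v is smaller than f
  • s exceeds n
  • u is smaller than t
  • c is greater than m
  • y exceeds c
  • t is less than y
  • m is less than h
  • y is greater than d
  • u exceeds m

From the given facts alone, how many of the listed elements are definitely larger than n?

9

Directly above n: s, t.
One step further: c, u, y (5 so far).
One step further: v, h, f (8 so far).
One step further: d (9 so far).
No other element is forced above n by the given relations, so the count is 9.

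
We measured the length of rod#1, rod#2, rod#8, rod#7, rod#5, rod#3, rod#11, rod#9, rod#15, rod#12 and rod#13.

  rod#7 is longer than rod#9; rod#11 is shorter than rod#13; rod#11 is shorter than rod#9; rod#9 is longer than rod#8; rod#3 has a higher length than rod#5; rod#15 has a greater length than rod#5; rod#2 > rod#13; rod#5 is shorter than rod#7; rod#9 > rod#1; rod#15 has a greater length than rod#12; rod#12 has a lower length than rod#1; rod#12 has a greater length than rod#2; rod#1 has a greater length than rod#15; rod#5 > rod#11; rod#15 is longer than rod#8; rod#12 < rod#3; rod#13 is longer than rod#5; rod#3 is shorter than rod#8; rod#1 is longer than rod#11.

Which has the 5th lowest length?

rod#12

Chaining the given pairs: rod#11 < rod#5 < rod#13 < rod#2 < rod#12 < rod#3 < rod#8 < rod#15 < rod#1 < rod#9 < rod#7.
Counting 5 from the smallest end gives rod#12.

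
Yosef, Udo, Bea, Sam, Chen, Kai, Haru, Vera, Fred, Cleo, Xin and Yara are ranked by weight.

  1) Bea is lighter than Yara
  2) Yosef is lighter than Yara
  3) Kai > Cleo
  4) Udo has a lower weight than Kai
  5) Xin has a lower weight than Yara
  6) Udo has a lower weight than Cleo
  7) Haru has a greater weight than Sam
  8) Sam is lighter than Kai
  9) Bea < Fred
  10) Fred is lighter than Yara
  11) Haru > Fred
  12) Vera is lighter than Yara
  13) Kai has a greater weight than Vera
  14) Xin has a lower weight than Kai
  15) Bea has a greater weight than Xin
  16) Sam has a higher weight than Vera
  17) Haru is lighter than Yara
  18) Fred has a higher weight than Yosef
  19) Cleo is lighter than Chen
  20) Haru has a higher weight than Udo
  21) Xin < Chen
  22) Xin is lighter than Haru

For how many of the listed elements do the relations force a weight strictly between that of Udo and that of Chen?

1

Chaining upward from Udo reaches: Cleo, Kai, Haru, Yara.
Chaining downward from Chen reaches: Xin, Cleo.
Strictly between Udo and Chen are those in both lists: Cleo — 1 element.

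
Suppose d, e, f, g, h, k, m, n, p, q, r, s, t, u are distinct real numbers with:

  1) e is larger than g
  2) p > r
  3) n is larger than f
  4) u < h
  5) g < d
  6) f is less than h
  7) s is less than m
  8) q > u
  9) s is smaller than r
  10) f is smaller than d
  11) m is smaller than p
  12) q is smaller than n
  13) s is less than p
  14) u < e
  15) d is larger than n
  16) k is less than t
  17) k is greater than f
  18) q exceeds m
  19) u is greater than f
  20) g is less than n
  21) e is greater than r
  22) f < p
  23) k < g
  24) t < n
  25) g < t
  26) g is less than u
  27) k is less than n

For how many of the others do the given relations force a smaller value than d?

The elements the relations force below d are f, k, g, s, u, m, t, q, n — no chain reaches any other.
That is 9.

9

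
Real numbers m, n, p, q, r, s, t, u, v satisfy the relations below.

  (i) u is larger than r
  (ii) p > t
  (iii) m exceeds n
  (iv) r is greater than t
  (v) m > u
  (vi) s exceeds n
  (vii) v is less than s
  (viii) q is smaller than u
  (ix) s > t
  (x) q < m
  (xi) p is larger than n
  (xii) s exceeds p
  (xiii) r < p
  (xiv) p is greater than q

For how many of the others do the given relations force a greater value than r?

4

From r the given relations immediately reach u, p.
From those, m, s — 4 in total.
Nothing else is reachable above r; 4 in all.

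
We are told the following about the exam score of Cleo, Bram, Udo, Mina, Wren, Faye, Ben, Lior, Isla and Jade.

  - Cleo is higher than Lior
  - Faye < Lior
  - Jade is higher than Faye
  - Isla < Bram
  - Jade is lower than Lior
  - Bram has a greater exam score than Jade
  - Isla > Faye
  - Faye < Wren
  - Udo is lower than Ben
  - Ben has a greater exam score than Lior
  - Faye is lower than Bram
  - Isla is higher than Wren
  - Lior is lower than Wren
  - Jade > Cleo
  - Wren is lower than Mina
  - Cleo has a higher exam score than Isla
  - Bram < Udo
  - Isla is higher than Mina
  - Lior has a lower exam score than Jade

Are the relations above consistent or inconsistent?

We have Jade < Lior stated directly, yet also Lior < Wren < Mina < Isla < Cleo < Jade by chaining the others — so Lior < Jade. Contradiction.

inconsistent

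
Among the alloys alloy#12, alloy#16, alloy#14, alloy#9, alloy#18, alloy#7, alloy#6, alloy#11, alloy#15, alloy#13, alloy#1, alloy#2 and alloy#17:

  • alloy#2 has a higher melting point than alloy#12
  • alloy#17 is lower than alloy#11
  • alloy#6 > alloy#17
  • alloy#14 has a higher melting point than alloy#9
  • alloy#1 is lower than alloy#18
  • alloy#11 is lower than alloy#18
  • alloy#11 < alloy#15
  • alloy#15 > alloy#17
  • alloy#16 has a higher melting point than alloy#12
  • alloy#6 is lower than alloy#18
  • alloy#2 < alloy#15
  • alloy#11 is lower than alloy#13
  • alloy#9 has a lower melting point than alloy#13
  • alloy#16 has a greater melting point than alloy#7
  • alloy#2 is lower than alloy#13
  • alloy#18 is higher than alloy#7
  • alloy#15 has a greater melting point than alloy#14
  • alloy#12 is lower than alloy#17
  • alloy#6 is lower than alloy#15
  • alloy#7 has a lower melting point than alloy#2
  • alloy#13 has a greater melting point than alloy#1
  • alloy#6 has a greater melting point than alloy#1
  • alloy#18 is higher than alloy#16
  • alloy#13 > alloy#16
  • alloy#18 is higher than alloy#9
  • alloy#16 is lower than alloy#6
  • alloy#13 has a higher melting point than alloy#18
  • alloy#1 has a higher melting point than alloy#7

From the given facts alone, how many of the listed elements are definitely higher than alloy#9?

From alloy#9 the given relations immediately reach alloy#14, alloy#18, alloy#13.
From those, alloy#15 — 4 in total.
No other element is forced above alloy#9 by the given relations, so the count is 4.

4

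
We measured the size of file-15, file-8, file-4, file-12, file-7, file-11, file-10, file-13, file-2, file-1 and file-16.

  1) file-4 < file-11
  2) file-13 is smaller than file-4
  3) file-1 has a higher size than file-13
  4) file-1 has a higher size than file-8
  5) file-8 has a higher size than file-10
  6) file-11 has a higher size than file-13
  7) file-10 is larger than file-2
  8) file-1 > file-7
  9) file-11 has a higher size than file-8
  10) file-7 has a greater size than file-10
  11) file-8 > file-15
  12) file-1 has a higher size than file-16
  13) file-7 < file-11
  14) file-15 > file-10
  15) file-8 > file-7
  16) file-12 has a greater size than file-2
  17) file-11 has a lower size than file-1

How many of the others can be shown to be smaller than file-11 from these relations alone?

7

The elements the relations force below file-11 are file-2, file-10, file-15, file-7, file-13, file-8, file-4 — no chain reaches any other.
That is 7.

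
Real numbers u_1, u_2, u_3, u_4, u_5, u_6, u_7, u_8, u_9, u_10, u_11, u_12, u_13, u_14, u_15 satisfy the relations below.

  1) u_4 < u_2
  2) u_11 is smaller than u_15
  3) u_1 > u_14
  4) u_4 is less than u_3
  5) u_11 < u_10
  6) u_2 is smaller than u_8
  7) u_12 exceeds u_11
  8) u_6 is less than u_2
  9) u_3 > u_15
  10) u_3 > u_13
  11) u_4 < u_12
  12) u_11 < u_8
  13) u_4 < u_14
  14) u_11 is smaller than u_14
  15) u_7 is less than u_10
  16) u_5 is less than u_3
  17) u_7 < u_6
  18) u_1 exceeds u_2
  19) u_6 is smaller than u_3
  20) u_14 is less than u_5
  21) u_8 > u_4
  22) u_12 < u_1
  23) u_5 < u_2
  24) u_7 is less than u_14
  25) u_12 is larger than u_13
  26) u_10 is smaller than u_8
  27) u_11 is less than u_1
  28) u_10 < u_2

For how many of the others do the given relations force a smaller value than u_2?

7

The elements the relations force below u_2 are u_11, u_7, u_4, u_14, u_5, u_10, u_6 — no chain reaches any other.
That is 7.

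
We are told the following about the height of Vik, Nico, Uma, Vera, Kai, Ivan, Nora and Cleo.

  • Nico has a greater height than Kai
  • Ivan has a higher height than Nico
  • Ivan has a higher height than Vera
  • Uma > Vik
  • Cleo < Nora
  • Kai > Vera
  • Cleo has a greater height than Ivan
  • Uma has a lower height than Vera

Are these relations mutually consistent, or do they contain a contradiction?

consistent

Every relation is compatible with Vik < Uma < Vera < Kai < Nico < Ivan < Cleo < Nora; the set is consistent.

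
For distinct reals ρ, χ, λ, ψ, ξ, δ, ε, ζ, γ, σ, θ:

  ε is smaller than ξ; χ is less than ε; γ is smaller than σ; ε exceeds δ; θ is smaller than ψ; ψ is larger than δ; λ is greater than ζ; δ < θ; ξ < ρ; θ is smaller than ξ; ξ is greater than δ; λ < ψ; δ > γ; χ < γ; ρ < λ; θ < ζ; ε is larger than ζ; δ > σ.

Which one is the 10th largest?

γ

Chaining the given pairs: χ < γ < σ < δ < θ < ζ < ε < ξ < ρ < λ < ψ.
The 10th largest is γ.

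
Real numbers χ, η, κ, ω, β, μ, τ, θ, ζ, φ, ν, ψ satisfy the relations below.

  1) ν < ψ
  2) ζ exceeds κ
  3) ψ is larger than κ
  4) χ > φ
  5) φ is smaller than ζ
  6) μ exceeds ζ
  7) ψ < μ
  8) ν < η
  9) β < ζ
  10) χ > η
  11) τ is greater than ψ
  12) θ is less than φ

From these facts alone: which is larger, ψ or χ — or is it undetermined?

undetermined

Following every chain through ψ: above ψ we get τ, μ; below ψ we get κ, ν.
χ is not reached, and no chain runs the other way from χ to ψ.
So the given relations leave the order of ψ and χ undetermined.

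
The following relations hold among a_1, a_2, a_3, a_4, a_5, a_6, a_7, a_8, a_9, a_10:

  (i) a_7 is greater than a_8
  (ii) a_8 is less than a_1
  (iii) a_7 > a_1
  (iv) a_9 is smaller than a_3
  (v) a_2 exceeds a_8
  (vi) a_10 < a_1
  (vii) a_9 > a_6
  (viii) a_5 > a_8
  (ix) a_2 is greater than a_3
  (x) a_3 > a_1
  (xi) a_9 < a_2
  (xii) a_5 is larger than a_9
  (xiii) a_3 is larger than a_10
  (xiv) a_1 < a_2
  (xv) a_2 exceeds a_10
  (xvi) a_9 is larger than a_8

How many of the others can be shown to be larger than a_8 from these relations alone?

6

Directly above a_8: a_1, a_9, a_7, a_5, a_2.
One step further: a_3 (6 so far).
Nothing else is reachable above a_8; 6 in all.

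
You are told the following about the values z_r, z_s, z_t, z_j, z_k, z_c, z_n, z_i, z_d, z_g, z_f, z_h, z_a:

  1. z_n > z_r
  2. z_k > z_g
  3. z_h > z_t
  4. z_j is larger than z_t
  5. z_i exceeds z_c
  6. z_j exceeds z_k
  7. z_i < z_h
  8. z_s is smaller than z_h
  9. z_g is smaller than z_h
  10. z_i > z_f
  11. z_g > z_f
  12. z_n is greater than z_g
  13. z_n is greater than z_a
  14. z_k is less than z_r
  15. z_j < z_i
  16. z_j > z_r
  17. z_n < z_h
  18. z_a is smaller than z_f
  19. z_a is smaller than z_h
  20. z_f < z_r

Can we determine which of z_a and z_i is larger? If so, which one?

z_a < z_f and z_f < z_g give z_a < z_g.
Then z_g < z_k extends the chain to z_k.
Then z_k < z_r extends the chain to z_r.
Then z_r < z_j extends the chain to z_j.
With z_j < z_i: z_a < z_f < z_g < z_k < z_r < z_j < z_i.
So z_i is larger.

z_i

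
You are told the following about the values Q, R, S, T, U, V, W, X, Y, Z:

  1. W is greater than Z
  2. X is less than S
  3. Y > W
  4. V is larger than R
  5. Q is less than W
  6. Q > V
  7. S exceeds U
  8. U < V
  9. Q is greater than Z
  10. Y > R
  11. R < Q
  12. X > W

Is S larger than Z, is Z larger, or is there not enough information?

Following the relations from Z: Z < Q < W < X < S.
So S is larger.

S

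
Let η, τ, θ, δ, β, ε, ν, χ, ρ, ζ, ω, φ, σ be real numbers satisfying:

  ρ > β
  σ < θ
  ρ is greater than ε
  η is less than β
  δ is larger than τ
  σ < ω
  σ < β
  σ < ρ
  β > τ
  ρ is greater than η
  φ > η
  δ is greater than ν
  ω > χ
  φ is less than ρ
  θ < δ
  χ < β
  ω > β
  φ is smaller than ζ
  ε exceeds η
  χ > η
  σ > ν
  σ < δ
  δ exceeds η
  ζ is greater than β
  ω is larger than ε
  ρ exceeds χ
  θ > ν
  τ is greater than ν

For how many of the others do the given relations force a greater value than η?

Directly above η: χ, ε, β, φ, ρ, δ.
One step further: ω, ζ (8 so far).
Nothing else is reachable above η; 8 in all.

8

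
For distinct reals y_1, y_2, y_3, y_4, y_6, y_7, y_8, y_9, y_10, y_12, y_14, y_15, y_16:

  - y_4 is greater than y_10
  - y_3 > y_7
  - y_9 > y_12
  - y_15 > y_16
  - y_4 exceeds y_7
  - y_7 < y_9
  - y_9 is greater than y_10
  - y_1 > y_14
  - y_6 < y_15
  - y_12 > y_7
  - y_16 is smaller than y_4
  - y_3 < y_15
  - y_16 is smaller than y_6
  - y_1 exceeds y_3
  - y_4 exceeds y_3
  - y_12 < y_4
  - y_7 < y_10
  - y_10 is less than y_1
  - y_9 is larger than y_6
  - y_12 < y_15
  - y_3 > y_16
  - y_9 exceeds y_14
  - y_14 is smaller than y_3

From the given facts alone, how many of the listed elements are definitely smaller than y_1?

5

Directly below y_1: y_14, y_3, y_10.
One step further: y_7, y_16 (5 so far).
No other element is forced below y_1 by the given relations, so the count is 5.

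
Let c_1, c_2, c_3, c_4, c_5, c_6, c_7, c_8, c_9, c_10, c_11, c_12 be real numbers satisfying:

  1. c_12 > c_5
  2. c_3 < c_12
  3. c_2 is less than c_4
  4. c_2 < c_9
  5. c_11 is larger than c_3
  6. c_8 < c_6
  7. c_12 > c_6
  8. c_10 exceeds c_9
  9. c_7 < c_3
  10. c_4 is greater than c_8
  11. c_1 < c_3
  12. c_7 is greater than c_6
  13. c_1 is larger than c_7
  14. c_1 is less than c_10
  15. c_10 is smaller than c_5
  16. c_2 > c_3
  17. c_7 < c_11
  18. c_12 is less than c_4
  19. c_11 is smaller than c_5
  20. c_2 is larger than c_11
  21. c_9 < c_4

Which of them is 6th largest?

c_2

Chaining the given pairs: c_8 < c_6 < c_7 < c_1 < c_3 < c_11 < c_2 < c_9 < c_10 < c_5 < c_12 < c_4.
The 6th largest is c_2.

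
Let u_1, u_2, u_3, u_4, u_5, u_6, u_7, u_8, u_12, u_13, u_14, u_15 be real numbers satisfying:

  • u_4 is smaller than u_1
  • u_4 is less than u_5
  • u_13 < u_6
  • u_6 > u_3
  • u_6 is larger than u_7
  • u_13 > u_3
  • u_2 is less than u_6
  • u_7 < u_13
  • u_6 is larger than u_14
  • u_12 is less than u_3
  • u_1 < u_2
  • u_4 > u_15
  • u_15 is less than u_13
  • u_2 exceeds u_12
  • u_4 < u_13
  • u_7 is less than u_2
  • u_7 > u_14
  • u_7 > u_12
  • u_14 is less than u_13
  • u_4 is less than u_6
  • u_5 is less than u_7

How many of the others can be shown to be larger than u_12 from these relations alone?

Directly above u_12: u_3, u_7, u_2.
One step further: u_13, u_6 (5 so far).
Nothing else is reachable above u_12; 5 in all.

5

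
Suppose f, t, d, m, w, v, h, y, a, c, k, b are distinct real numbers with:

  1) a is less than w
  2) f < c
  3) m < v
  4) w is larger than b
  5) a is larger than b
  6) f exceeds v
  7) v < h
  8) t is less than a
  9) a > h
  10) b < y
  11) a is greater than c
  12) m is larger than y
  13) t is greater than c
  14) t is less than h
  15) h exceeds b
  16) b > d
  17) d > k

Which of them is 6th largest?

f

Chaining the given pairs: k < d < b < y < m < v < f < c < t < h < a < w.
Counting 6 from the largest end gives f.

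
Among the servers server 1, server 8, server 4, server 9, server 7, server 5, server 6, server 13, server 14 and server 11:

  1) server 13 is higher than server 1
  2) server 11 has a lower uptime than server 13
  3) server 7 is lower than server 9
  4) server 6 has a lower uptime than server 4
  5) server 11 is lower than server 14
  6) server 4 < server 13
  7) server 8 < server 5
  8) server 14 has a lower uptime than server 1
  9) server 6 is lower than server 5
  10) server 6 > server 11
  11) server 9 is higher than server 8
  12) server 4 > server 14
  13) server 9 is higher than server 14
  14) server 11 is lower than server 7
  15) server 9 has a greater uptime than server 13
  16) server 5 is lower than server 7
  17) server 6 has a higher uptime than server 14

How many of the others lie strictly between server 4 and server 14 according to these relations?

The relations place server 14 below server 4. An element lies strictly between them when it is forced above server 14 and also forced below server 4.
Above server 14: {server 6, server 1, server 5, server 7, server 13, server 9}. Below server 4: {server 11, server 6}.
Intersection: {server 6} — 1.

1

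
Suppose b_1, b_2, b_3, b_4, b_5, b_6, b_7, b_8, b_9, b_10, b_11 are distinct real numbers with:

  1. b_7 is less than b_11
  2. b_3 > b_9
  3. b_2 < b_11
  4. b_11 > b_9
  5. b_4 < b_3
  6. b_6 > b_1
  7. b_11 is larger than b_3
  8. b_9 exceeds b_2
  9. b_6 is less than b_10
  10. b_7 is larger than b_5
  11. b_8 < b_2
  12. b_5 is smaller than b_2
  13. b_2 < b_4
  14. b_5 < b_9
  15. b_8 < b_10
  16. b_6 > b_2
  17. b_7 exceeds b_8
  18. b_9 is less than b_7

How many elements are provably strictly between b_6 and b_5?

Chaining upward from b_5 reaches: b_2, b_4, b_9, b_3, b_7, b_11, b_10.
Chaining downward from b_6 reaches: b_1, b_8, b_2.
Strictly between b_5 and b_6 are those in both lists: b_2 — 1 element.

1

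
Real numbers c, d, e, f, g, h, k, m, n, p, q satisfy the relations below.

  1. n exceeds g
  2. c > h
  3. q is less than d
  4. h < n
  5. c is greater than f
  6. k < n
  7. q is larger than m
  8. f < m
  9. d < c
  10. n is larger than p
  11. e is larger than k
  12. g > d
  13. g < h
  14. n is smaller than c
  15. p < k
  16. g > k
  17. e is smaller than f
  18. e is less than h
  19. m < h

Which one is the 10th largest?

k

Piecing the relations together gives one ordering: p < k < e < f < m < q < d < g < h < n < c.
The 10th largest is k.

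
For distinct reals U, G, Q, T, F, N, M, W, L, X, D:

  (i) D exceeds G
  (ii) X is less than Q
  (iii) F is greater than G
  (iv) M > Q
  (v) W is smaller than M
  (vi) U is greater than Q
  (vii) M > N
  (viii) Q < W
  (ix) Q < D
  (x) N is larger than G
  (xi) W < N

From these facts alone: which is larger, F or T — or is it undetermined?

Following every chain through T: nothing is chained to T.
F is not reached, and no chain runs the other way from F to T.
So the given relations leave the order of T and F undetermined.

undetermined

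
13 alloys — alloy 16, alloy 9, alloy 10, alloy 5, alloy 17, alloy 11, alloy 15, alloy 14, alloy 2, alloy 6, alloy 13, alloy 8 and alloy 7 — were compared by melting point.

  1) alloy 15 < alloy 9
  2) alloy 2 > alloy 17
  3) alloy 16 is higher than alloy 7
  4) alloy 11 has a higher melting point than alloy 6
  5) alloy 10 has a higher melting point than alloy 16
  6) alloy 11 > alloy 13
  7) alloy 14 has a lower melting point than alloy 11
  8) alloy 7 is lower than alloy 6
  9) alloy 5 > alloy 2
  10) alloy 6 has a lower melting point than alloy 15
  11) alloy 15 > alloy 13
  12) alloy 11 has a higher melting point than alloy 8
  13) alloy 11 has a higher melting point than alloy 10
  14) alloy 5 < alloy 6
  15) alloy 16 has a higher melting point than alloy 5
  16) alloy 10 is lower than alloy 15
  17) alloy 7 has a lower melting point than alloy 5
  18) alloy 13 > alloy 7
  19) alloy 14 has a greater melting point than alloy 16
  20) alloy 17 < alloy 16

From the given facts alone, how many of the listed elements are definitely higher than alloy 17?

Directly above alloy 17: alloy 2, alloy 16.
One step further: alloy 5, alloy 14, alloy 10 (5 so far).
One step further: alloy 6, alloy 11, alloy 15 (8 so far).
One step further: alloy 9 (9 so far).
Nothing else is reachable above alloy 17; 9 in all.

9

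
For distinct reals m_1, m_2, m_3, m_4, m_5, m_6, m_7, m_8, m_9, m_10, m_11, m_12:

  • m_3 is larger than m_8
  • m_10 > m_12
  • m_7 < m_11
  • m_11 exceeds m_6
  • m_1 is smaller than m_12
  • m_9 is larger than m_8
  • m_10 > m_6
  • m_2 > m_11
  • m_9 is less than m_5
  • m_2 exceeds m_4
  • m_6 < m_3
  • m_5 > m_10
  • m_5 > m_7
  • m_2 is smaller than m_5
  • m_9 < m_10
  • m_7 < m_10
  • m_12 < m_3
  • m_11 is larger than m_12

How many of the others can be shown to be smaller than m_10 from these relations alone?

6

From m_10 the given relations immediately reach m_6, m_7, m_12, m_9.
From those, m_8, m_1 — 6 in total.
Nothing else is reachable below m_10; 6 in all.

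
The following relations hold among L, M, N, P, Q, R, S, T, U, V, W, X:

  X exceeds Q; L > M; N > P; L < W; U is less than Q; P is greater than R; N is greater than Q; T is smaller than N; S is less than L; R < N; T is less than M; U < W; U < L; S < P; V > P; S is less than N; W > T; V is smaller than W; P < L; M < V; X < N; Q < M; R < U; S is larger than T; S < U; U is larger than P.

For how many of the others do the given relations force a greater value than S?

9

The elements the relations force above S are P, U, Q, M, L, V, W, X, N — no chain reaches any other.
That is 9.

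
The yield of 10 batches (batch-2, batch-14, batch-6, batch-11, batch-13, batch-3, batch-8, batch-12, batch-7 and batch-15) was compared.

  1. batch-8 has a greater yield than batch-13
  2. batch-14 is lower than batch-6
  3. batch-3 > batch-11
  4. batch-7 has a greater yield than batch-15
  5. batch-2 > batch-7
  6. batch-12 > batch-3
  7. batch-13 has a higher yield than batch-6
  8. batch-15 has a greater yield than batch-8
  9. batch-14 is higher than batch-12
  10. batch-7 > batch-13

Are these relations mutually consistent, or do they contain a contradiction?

consistent

The single ordering batch-11 < batch-3 < batch-12 < batch-14 < batch-6 < batch-13 < batch-8 < batch-15 < batch-7 < batch-2 satisfies every listed relation, so no contradiction arises.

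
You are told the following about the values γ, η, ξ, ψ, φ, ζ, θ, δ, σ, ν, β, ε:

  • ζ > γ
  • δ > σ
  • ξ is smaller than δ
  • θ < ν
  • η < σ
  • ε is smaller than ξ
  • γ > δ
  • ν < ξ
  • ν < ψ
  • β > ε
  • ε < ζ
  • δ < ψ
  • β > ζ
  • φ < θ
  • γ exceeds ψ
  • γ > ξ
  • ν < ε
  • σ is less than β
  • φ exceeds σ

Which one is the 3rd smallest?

Piecing the relations together gives one ordering: η < σ < φ < θ < ν < ε < ξ < δ < ψ < γ < ζ < β.
The 3rd smallest is φ.

φ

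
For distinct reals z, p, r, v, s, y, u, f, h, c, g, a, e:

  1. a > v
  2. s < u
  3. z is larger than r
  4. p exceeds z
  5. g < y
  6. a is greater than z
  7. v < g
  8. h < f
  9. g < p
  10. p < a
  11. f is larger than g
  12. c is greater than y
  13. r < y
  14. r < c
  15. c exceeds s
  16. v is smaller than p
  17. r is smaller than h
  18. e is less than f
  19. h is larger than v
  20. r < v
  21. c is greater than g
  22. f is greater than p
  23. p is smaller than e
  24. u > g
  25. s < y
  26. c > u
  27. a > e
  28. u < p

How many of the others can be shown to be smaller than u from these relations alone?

4

From u the given relations immediately reach s, g.
From those, v — 3 in total.
From those, r — 4 in total.
No other element is forced below u by the given relations, so the count is 4.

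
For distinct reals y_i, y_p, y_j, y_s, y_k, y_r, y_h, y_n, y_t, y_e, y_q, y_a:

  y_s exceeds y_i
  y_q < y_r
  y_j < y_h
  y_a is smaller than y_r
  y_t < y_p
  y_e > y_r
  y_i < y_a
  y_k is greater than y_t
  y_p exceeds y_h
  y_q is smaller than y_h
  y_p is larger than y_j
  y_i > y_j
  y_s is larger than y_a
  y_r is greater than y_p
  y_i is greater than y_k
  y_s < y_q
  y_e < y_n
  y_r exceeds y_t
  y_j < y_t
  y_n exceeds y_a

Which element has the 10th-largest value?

The consecutive relations fix a unique order: y_j < y_t < y_k < y_i < y_a < y_s < y_q < y_h < y_p < y_r < y_e < y_n.
Counting 10 from the largest end gives y_k.

y_k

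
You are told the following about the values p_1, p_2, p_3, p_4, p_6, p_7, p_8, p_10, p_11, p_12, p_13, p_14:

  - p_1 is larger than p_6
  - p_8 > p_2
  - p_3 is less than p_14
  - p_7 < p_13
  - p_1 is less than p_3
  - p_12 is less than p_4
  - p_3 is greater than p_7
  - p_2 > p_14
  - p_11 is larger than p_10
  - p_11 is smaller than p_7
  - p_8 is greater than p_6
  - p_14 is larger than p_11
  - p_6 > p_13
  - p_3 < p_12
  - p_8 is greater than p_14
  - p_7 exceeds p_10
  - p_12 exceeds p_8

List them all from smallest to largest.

The consecutive links are each given: p_10 < p_11; p_11 < p_7; p_7 < p_13; p_13 < p_6; p_6 < p_1; p_1 < p_3; p_3 < p_14; p_14 < p_2; p_2 < p_8; p_8 < p_12; p_12 < p_4.

p_10 < p_11 < p_7 < p_13 < p_6 < p_1 < p_3 < p_14 < p_2 < p_8 < p_12 < p_4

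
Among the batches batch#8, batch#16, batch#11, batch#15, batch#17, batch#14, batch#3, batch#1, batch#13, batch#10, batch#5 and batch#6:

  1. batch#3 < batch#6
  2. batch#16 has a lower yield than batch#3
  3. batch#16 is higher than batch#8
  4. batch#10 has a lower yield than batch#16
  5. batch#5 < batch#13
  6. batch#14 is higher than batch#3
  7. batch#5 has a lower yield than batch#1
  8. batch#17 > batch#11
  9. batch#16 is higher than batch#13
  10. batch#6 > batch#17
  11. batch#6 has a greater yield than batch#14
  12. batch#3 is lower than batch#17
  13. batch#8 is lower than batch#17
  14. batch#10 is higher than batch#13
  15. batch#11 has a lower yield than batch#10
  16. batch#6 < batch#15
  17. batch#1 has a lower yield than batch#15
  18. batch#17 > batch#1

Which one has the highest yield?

Chaining downward from batch#15: directly below it, batch#1, batch#6; then batch#5, batch#3, batch#17, batch#14; then batch#8, batch#11, batch#16; then batch#13, batch#10.
That covers every other element, and nothing is given above batch#15, so batch#15 is the highest yield.

batch#15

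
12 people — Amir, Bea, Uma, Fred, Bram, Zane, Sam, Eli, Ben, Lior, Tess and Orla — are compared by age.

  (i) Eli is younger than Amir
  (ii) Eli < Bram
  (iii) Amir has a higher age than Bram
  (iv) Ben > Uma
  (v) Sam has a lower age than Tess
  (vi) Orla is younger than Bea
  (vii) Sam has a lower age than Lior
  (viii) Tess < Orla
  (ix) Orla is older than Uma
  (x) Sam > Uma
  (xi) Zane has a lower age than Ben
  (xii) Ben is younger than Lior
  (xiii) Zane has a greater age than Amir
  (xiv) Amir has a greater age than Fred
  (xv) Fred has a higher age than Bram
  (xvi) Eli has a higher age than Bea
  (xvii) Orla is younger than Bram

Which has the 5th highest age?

Fred

The consecutive relations fix a unique order: Uma < Sam < Tess < Orla < Bea < Eli < Bram < Fred < Amir < Zane < Ben < Lior.
Counting 5 from the largest end gives Fred.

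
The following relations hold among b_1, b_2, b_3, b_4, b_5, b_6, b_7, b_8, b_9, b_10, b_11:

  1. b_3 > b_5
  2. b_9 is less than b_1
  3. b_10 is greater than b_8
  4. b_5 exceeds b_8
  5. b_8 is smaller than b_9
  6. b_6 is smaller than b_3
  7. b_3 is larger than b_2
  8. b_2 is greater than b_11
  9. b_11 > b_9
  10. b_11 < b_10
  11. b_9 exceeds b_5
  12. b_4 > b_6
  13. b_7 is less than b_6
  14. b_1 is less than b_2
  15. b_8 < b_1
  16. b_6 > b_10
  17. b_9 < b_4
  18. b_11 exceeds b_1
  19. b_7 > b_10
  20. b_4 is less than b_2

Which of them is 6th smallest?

Chaining the given pairs: b_8 < b_5 < b_9 < b_1 < b_11 < b_10 < b_7 < b_6 < b_4 < b_2 < b_3.
The 6th smallest is b_10.

b_10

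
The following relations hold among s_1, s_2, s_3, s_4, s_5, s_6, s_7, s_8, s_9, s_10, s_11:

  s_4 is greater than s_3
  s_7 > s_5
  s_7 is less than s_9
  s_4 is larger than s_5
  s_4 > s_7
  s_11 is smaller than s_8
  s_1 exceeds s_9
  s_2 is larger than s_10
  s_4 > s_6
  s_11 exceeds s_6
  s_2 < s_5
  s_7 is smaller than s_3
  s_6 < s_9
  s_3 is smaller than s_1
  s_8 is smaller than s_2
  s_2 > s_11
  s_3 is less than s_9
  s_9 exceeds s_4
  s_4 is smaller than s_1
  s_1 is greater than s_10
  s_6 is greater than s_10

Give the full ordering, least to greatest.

s_10 < s_6 < s_11 < s_8 < s_2 < s_5 < s_7 < s_3 < s_4 < s_9 < s_1

Each adjacent pair is fixed by a given relation: s_10 < s_6; s_6 < s_11; s_11 < s_8; s_8 < s_2; s_2 < s_5; s_5 < s_7; s_7 < s_3; s_3 < s_4; s_4 < s_9; s_9 < s_1. Chaining them end to end gives the full order.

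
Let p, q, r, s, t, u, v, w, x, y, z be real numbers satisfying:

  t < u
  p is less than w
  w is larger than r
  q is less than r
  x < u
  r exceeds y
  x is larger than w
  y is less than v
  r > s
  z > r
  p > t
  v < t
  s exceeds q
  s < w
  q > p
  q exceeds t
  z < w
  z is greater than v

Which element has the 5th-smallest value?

Piecing the relations together gives one ordering: y < v < t < p < q < s < r < z < w < x < u.
The 5th smallest is q.

q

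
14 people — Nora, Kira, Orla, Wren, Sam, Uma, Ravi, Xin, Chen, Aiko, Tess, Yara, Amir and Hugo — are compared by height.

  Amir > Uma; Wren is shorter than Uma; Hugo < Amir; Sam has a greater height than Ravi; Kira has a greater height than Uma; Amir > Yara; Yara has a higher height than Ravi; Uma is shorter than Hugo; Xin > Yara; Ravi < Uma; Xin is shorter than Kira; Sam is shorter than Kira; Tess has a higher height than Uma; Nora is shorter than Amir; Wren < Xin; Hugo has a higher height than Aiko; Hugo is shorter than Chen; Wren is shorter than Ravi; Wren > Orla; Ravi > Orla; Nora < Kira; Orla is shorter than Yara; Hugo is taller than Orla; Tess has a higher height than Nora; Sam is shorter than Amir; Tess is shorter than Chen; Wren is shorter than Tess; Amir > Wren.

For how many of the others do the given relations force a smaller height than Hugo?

5

The elements the relations force below Hugo are Orla, Wren, Ravi, Aiko, Uma — no chain reaches any other.
That is 5.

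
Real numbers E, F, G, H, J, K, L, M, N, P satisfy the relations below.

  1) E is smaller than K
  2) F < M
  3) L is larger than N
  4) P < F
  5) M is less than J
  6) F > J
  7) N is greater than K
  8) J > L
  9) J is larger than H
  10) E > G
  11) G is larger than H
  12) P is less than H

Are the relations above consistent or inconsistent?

inconsistent

We have M < J stated directly, yet also J < F < M by chaining the others — so J < M. Contradiction.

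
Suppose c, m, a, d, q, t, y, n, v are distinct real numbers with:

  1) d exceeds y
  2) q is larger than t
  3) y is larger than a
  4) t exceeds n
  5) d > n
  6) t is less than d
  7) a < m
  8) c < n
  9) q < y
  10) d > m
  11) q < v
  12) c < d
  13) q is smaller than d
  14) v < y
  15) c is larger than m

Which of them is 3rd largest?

v

The consecutive relations fix a unique order: a < m < c < n < t < q < v < y < d.
The 3rd largest is v.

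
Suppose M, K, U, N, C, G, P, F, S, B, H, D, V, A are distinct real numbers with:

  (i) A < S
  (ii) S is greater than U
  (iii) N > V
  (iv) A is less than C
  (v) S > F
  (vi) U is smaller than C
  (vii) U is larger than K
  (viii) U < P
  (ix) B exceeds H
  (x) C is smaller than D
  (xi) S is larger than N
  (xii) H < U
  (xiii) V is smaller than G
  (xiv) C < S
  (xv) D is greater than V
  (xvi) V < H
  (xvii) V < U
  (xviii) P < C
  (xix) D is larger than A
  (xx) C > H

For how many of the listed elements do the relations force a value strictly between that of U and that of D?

The relations place U below D. An element lies strictly between them when it is forced above U and also forced below D.
Above U: {P, C, S}. Below D: {K, V, H, P, A, C}.
Intersection: {P, C} — 2.

2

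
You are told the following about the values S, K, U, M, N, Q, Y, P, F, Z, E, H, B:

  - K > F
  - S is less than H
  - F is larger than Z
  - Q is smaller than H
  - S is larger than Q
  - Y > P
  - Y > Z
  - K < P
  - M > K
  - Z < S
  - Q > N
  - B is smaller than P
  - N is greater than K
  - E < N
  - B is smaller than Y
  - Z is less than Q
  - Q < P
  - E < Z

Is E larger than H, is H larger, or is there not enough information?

Link the given pairs in sequence: E < Z; Z < F; F < K; K < N; N < Q; Q < H.
Chaining these gives E < Z < F < K < N < Q < H.
So H is larger.

H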